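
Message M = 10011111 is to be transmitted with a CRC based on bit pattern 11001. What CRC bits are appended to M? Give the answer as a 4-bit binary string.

1001

Append 4 zeros: 100111110000. Divide by 11001 (XOR where the leading bit is 1):
  pos 0: 10011 XOR 11001 = 01010
  pos 1: 10101 XOR 11001 = 01100
  pos 2: 11001 XOR 11001 = 00000
  pos 7: 10000 XOR 11001 = 01001
Remainder (last 4 bits) = 1001. This is the CRC / FCS.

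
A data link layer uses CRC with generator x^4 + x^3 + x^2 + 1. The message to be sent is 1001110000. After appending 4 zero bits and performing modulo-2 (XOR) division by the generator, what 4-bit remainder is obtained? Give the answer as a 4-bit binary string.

0000

Append 4 zeros: 10011100000000. Divide by 11101 (XOR where the leading bit is 1):
  pos 0: 10011 XOR 11101 = 01110
  pos 1: 11101 XOR 11101 = 00000
Remainder (last 4 bits) = 0000. This is the CRC / FCS.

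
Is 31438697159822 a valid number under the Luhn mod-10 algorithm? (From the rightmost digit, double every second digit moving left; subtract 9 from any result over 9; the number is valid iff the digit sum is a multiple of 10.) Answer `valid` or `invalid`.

invalid

From the right, keep odd positions and double even positions (subtract 9 from any doubled value over 9):
  doubled (positions 2,4,...): 4 9 2 9 7 8 6 → sum 45
  kept (positions 1,3,...): 2 8 5 7 6 3 1 → sum 32
Total = 77.
77 mod 10 = 7, so the number is invalid.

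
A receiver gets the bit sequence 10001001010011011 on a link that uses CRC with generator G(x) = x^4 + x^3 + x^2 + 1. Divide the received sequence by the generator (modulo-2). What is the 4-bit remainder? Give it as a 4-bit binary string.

0000

Modulo-2 division of 10001001010011011 by 11101:
  pos 0: 10001 XOR 11101 = 01100
  pos 1: 11000 XOR 11101 = 00101
  pos 3: 10101 XOR 11101 = 01000
  pos 4: 10000 XOR 11101 = 01101
  pos 5: 11011 XOR 11101 = 00110
  pos 7: 11000 XOR 11101 = 00101
  pos 9: 10111 XOR 11101 = 01010
  pos 10: 10100 XOR 11101 = 01001
  pos 11: 10011 XOR 11101 = 01110
  pos 12: 11101 XOR 11101 = 00000
Remainder = 0000 (zero — the frame passes the CRC check).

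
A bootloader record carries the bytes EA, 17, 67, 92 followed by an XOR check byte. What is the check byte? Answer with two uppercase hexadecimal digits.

08

XOR the bytes together:
  start with 0xEA
  0xEA ⊕ 0x17 = 0xFD
  0xFD ⊕ 0x67 = 0x9A
  0x9A ⊕ 0x92 = 0x08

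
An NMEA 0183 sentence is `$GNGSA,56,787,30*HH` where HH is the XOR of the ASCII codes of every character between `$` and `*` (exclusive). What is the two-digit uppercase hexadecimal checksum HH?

XOR the ASCII codes of the payload characters:
  'G' = 0x47 → acc = 0x47
  'N' = 0x4E → acc = 0x09
  'G' = 0x47 → acc = 0x4E
  'S' = 0x53 → acc = 0x1D
  'A' = 0x41 → acc = 0x5C
  ',' = 0x2C → acc = 0x70
  '5' = 0x35 → acc = 0x45
  '6' = 0x36 → acc = 0x73
  ',' = 0x2C → acc = 0x5F
  '7' = 0x37 → acc = 0x68
  '8' = 0x38 → acc = 0x50
  '7' = 0x37 → acc = 0x67
  ',' = 0x2C → acc = 0x4B
  '3' = 0x33 → acc = 0x78
  '0' = 0x30 → acc = 0x48
Checksum = 0x48.

48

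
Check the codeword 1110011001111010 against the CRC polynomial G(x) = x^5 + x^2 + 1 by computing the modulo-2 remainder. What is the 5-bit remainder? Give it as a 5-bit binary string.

Modulo-2 division of 1110011001111010 by 100101:
  pos 0: 111001 XOR 100101 = 011100
  pos 1: 111001 XOR 100101 = 011100
  pos 2: 111000 XOR 100101 = 011101
  pos 3: 111010 XOR 100101 = 011111
  pos 4: 111111 XOR 100101 = 011010
  pos 5: 110101 XOR 100101 = 010000
  pos 6: 100001 XOR 100101 = 000100
  pos 9: 100101 XOR 100101 = 000000
Remainder = 00000 (zero — the frame passes the CRC check).

00000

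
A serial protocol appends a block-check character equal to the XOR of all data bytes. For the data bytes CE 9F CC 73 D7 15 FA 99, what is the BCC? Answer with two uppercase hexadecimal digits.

4F

XOR the bytes together:
  start with 0xCE
  0xCE ⊕ 0x9F = 0x51
  0x51 ⊕ 0xCC = 0x9D
  0x9D ⊕ 0x73 = 0xEE
  0xEE ⊕ 0xD7 = 0x39
  0x39 ⊕ 0x15 = 0x2C
  0x2C ⊕ 0xFA = 0xD6
  0xD6 ⊕ 0x99 = 0x4F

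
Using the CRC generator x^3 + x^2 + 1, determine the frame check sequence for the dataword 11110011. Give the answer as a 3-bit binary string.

Append 3 zeros: 11110011000. Divide by 1101 (XOR where the leading bit is 1):
  pos 0: 1111 XOR 1101 = 0010
  pos 2: 1000 XOR 1101 = 0101
  pos 3: 1011 XOR 1101 = 0110
  pos 4: 1101 XOR 1101 = 0000
Remainder (last 3 bits) = 000. This is the CRC / FCS.

000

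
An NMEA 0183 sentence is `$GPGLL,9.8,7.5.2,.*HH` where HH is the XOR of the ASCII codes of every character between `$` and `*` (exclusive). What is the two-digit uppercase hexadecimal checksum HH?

XOR the ASCII codes of the payload characters:
  'G' = 0x47 → acc = 0x47
  'P' = 0x50 → acc = 0x17
  'G' = 0x47 → acc = 0x50
  'L' = 0x4C → acc = 0x1C
  'L' = 0x4C → acc = 0x50
  ',' = 0x2C → acc = 0x7C
  '9' = 0x39 → acc = 0x45
  '.' = 0x2E → acc = 0x6B
  '8' = 0x38 → acc = 0x53
  ',' = 0x2C → acc = 0x7F
  '7' = 0x37 → acc = 0x48
  '.' = 0x2E → acc = 0x66
  '5' = 0x35 → acc = 0x53
  '.' = 0x2E → acc = 0x7D
  '2' = 0x32 → acc = 0x4F
  ',' = 0x2C → acc = 0x63
  '.' = 0x2E → acc = 0x4D
Checksum = 0x4D.

4D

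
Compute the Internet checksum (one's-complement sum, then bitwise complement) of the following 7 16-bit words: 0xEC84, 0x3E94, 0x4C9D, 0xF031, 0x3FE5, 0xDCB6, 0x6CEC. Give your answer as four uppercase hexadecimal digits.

One's-complement addition (fold any carry out of bit 15 back into bit 0):
  0xEC84 + 0x3E94 = 0x12B18 → wrap carry → 0x2B19
  0x2B19 + 0x4C9D = 0x077B6
  0x77B6 + 0xF031 = 0x167E7 → wrap carry → 0x67E8
  0x67E8 + 0x3FE5 = 0x0A7CD
  0xA7CD + 0xDCB6 = 0x18483 → wrap carry → 0x8484
  0x8484 + 0x6CEC = 0x0F170
One's-complement sum = 0xF170.
Checksum = ~0xF170 & 0xFFFF = 0x0E8F.

0E8F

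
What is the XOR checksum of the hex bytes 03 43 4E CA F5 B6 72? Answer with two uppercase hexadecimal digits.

XOR the bytes together:
  start with 0x03
  0x03 ⊕ 0x43 = 0x40
  0x40 ⊕ 0x4E = 0x0E
  0x0E ⊕ 0xCA = 0xC4
  0xC4 ⊕ 0xF5 = 0x31
  0x31 ⊕ 0xB6 = 0x87
  0x87 ⊕ 0x72 = 0xF5

F5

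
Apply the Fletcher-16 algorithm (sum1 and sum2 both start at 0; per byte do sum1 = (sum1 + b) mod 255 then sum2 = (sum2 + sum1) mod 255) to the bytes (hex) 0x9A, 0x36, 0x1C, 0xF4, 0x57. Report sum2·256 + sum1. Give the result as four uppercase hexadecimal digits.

Running sums (mod 255):
  after byte 0 (0x9A): sum1=154, sum2=154
  after byte 1 (0x36): sum1=208, sum2=107
  after byte 2 (0x1C): sum1=236, sum2=88
  after byte 3 (0xF4): sum1=225, sum2=58
  after byte 4 (0x57): sum1=57, sum2=115
Checksum = sum2·256 + sum1 = 115·256 + 57 = 29497 = 0x7339.

7339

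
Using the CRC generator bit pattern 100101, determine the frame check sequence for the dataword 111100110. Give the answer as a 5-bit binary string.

Append 5 zeros: 11110011000000. Divide by 100101 (XOR where the leading bit is 1):
  pos 0: 111100 XOR 100101 = 011001
  pos 1: 110011 XOR 100101 = 010110
  pos 2: 101101 XOR 100101 = 001000
  pos 4: 100000 XOR 100101 = 000101
  pos 7: 101000 XOR 100101 = 001101
Remainder (last 5 bits) = 11010. This is the CRC / FCS.

11010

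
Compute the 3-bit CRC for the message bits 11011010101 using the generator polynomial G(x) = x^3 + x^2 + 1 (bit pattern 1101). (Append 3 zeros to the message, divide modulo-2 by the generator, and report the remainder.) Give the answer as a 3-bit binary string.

Append 3 zeros: 11011010101000. Divide by 1101 (XOR where the leading bit is 1):
  pos 0: 1101 XOR 1101 = 0000
  pos 4: 1010 XOR 1101 = 0111
  pos 5: 1111 XOR 1101 = 0010
  pos 7: 1001 XOR 1101 = 0100
  pos 8: 1000 XOR 1101 = 0101
  pos 9: 1010 XOR 1101 = 0111
  pos 10: 1110 XOR 1101 = 0011
Remainder (last 3 bits) = 011. This is the CRC / FCS.

011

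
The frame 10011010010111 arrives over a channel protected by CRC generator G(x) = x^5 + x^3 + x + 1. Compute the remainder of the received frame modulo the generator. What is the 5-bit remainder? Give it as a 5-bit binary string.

Modulo-2 division of 10011010010111 by 101011:
  pos 0: 100110 XOR 101011 = 001101
  pos 2: 110110 XOR 101011 = 011101
  pos 3: 111010 XOR 101011 = 010001
  pos 4: 100011 XOR 101011 = 001000
  pos 6: 100001 XOR 101011 = 001010
  pos 8: 101011 XOR 101011 = 000000
Remainder = 00000 (zero — the frame passes the CRC check).

00000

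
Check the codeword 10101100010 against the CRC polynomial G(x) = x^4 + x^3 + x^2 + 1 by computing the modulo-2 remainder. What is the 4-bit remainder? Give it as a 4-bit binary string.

0001

Modulo-2 division of 10101100010 by 11101:
  pos 0: 10101 XOR 11101 = 01000
  pos 1: 10001 XOR 11101 = 01100
  pos 2: 11000 XOR 11101 = 00101
  pos 4: 10100 XOR 11101 = 01001
  pos 5: 10011 XOR 11101 = 01110
  pos 6: 11100 XOR 11101 = 00001
Remainder = 0001 (nonzero — an error is detected).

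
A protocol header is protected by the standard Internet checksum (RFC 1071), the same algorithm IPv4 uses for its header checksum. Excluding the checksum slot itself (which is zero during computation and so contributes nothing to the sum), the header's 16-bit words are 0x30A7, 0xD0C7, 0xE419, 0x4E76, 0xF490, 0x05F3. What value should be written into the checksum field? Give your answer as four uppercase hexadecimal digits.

D17C

One's-complement addition (fold any carry out of bit 15 back into bit 0):
  0x30A7 + 0xD0C7 = 0x1016E → wrap carry → 0x016F
  0x016F + 0xE419 = 0x0E588
  0xE588 + 0x4E76 = 0x133FE → wrap carry → 0x33FF
  0x33FF + 0xF490 = 0x1288F → wrap carry → 0x2890
  0x2890 + 0x05F3 = 0x02E83
One's-complement sum = 0x2E83.
Checksum = ~0x2E83 & 0xFFFF = 0xD17C.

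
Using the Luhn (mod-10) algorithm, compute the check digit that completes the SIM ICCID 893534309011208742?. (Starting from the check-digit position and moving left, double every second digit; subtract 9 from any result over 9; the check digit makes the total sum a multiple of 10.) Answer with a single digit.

Partial digits right→left: 2 4 7 8 0 2 1 1 0 9 0 3 4 3 5 3 9 8
Double every second digit counting from the check-digit position (so the 1st, 3rd, 5th, ... of the partial from the right).
  doubled (with −9 where >9): 4 5 0 2 0 0 8 1 9 → sum 29
  kept as-is: 4 8 2 1 9 3 3 3 8 → sum 41
Total = 29 + 41 = 70.
Check digit = (10 − (70 mod 10)) mod 10 = 0.

0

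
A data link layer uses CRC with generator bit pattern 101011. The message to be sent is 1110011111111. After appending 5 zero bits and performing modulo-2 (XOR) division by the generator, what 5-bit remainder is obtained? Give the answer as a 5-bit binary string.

01011

Append 5 zeros: 111001111111100000. Divide by 101011 (XOR where the leading bit is 1):
  pos 0: 111001 XOR 101011 = 010010
  pos 1: 100101 XOR 101011 = 001110
  pos 3: 111011 XOR 101011 = 010000
  pos 4: 100001 XOR 101011 = 001010
  pos 6: 101011 XOR 101011 = 000000
  pos 12: 100000 XOR 101011 = 001011
Remainder (last 5 bits) = 01011. This is the CRC / FCS.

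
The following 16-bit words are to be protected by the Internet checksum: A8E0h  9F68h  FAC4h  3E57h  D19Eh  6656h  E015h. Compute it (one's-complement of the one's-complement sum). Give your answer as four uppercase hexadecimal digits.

668F

One's-complement addition (fold any carry out of bit 15 back into bit 0):
  0xA8E0 + 0x9F68 = 0x14848 → wrap carry → 0x4849
  0x4849 + 0xFAC4 = 0x1430D → wrap carry → 0x430E
  0x430E + 0x3E57 = 0x08165
  0x8165 + 0xD19E = 0x15303 → wrap carry → 0x5304
  0x5304 + 0x6656 = 0x0B95A
  0xB95A + 0xE015 = 0x1996F → wrap carry → 0x9970
One's-complement sum = 0x9970.
Checksum = ~0x9970 & 0xFFFF = 0x668F.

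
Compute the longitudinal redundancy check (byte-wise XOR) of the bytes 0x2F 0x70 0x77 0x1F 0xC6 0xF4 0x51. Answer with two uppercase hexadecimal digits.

54

XOR the bytes together:
  start with 0x2F
  0x2F ⊕ 0x70 = 0x5F
  0x5F ⊕ 0x77 = 0x28
  0x28 ⊕ 0x1F = 0x37
  0x37 ⊕ 0xC6 = 0xF1
  0xF1 ⊕ 0xF4 = 0x05
  0x05 ⊕ 0x51 = 0x54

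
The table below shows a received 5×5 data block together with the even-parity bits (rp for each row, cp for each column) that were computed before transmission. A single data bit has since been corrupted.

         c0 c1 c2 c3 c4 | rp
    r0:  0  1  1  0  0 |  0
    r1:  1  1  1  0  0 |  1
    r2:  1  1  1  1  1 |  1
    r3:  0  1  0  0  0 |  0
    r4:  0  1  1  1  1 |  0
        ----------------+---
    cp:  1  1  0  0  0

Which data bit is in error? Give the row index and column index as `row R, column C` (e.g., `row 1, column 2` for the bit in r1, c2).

row 3, column 0

Recompute each row's even parity and compare to rp:
  r0: data parity 0, sent rp 0 → ok
  r1: data parity 1, sent rp 1 → ok
  r2: data parity 1, sent rp 1 → ok
  r3: data parity 1, sent rp 0 → mismatch
  r4: data parity 0, sent rp 0 → ok
Recompute each column's even parity and compare to cp:
  c0: data parity 0, sent cp 1 → mismatch
  c1: data parity 1, sent cp 1 → ok
  c2: data parity 0, sent cp 0 → ok
  c3: data parity 0, sent cp 0 → ok
  c4: data parity 0, sent cp 0 → ok
Exactly one row (r3) and one column (c0) fail → the flipped bit is at their intersection.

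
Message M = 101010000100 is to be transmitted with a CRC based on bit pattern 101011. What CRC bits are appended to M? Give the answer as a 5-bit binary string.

Append 5 zeros: 10101000010000000. Divide by 101011 (XOR where the leading bit is 1):
  pos 0: 101010 XOR 101011 = 000001
  pos 5: 100010 XOR 101011 = 001001
  pos 7: 100100 XOR 101011 = 001111
  pos 9: 111100 XOR 101011 = 010111
  pos 10: 101110 XOR 101011 = 000101
Remainder (last 5 bits) = 01010. This is the CRC / FCS.

01010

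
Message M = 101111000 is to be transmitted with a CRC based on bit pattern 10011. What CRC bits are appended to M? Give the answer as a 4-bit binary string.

1100

Append 4 zeros: 1011110000000. Divide by 10011 (XOR where the leading bit is 1):
  pos 0: 10111 XOR 10011 = 00100
  pos 2: 10010 XOR 10011 = 00001
  pos 6: 10000 XOR 10011 = 00011
Remainder (last 4 bits) = 1100. This is the CRC / FCS.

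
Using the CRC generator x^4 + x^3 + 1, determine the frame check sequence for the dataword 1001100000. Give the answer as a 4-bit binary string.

1001

Append 4 zeros: 10011000000000. Divide by 11001 (XOR where the leading bit is 1):
  pos 0: 10011 XOR 11001 = 01010
  pos 1: 10100 XOR 11001 = 01101
  pos 2: 11010 XOR 11001 = 00011
  pos 5: 11000 XOR 11001 = 00001
  pos 9: 10000 XOR 11001 = 01001
Remainder (last 4 bits) = 1001. This is the CRC / FCS.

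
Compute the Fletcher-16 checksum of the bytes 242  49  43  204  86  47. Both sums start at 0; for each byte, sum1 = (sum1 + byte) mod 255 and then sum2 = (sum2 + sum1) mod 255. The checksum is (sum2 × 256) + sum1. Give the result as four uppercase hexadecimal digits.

96A1

Running sums (mod 255):
  after byte 0 (242): sum1=242, sum2=242
  after byte 1 (49): sum1=36, sum2=23
  after byte 2 (43): sum1=79, sum2=102
  after byte 3 (204): sum1=28, sum2=130
  after byte 4 (86): sum1=114, sum2=244
  after byte 5 (47): sum1=161, sum2=150
Checksum = sum2·256 + sum1 = 150·256 + 161 = 38561 = 0x96A1.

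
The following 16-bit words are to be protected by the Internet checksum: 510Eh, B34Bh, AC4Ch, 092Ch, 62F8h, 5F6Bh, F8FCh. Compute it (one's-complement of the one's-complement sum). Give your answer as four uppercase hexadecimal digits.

One's-complement addition (fold any carry out of bit 15 back into bit 0):
  0x510E + 0xB34B = 0x10459 → wrap carry → 0x045A
  0x045A + 0xAC4C = 0x0B0A6
  0xB0A6 + 0x092C = 0x0B9D2
  0xB9D2 + 0x62F8 = 0x11CCA → wrap carry → 0x1CCB
  0x1CCB + 0x5F6B = 0x07C36
  0x7C36 + 0xF8FC = 0x17532 → wrap carry → 0x7533
One's-complement sum = 0x7533.
Checksum = ~0x7533 & 0xFFFF = 0x8ACC.

8ACC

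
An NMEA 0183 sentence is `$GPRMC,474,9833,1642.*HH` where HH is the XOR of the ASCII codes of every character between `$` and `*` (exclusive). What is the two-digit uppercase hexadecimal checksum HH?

7E

XOR the ASCII codes of the payload characters:
  'G' = 0x47 → acc = 0x47
  'P' = 0x50 → acc = 0x17
  'R' = 0x52 → acc = 0x45
  'M' = 0x4D → acc = 0x08
  'C' = 0x43 → acc = 0x4B
  ',' = 0x2C → acc = 0x67
  '4' = 0x34 → acc = 0x53
  '7' = 0x37 → acc = 0x64
  '4' = 0x34 → acc = 0x50
  ',' = 0x2C → acc = 0x7C
  '9' = 0x39 → acc = 0x45
  '8' = 0x38 → acc = 0x7D
  '3' = 0x33 → acc = 0x4E
  '3' = 0x33 → acc = 0x7D
  ',' = 0x2C → acc = 0x51
  '1' = 0x31 → acc = 0x60
  '6' = 0x36 → acc = 0x56
  '4' = 0x34 → acc = 0x62
  '2' = 0x32 → acc = 0x50
  '.' = 0x2E → acc = 0x7E
Checksum = 0x7E.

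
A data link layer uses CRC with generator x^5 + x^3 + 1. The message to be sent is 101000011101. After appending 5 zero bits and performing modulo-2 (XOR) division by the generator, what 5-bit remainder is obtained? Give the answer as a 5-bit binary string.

Append 5 zeros: 10100001110100000. Divide by 101001 (XOR where the leading bit is 1):
  pos 0: 101000 XOR 101001 = 000001
  pos 5: 101110 XOR 101001 = 000111
  pos 8: 111100 XOR 101001 = 010101
  pos 9: 101010 XOR 101001 = 000011
Remainder (last 5 bits) = 01100. This is the CRC / FCS.

01100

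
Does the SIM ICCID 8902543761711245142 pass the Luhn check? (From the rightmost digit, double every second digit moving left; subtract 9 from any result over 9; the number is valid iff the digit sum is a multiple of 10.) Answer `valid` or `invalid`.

From the right, keep odd positions and double even positions (subtract 9 from any doubled value over 9):
  doubled (positions 2,4,...): 8 1 4 2 2 5 8 4 9 → sum 43
  kept (positions 1,3,...): 2 1 4 1 7 6 3 5 0 8 → sum 37
Total = 80.
80 mod 10 = 0, so the number is valid.

valid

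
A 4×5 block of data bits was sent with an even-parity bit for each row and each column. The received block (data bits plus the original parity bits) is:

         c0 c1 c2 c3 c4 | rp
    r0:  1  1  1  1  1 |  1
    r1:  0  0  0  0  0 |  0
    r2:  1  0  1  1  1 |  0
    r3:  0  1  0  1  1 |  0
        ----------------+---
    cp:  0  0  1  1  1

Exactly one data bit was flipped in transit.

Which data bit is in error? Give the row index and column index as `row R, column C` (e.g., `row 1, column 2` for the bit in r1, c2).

Recompute each row's even parity and compare to rp:
  r0: data parity 1, sent rp 1 → ok
  r1: data parity 0, sent rp 0 → ok
  r2: data parity 0, sent rp 0 → ok
  r3: data parity 1, sent rp 0 → mismatch
Recompute each column's even parity and compare to cp:
  c0: data parity 0, sent cp 0 → ok
  c1: data parity 0, sent cp 0 → ok
  c2: data parity 0, sent cp 1 → mismatch
  c3: data parity 1, sent cp 1 → ok
  c4: data parity 1, sent cp 1 → ok
Exactly one row (r3) and one column (c2) fail → the flipped bit is at their intersection.

row 3, column 2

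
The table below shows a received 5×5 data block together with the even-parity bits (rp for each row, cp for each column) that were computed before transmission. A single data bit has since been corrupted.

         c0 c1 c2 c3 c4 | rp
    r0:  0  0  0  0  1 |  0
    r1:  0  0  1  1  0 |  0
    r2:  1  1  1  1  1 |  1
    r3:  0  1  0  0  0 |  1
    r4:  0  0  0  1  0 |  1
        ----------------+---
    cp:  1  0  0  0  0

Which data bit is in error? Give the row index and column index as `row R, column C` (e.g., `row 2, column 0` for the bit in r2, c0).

row 0, column 3

Recompute each row's even parity and compare to rp:
  r0: data parity 1, sent rp 0 → mismatch
  r1: data parity 0, sent rp 0 → ok
  r2: data parity 1, sent rp 1 → ok
  r3: data parity 1, sent rp 1 → ok
  r4: data parity 1, sent rp 1 → ok
Recompute each column's even parity and compare to cp:
  c0: data parity 1, sent cp 1 → ok
  c1: data parity 0, sent cp 0 → ok
  c2: data parity 0, sent cp 0 → ok
  c3: data parity 1, sent cp 0 → mismatch
  c4: data parity 0, sent cp 0 → ok
Exactly one row (r0) and one column (c3) fail → the flipped bit is at their intersection.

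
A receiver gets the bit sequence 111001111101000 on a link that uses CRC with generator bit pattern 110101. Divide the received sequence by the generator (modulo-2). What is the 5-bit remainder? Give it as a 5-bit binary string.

Modulo-2 division of 111001111101000 by 110101:
  pos 0: 111001 XOR 110101 = 001100
  pos 2: 110011 XOR 110101 = 000110
  pos 5: 110110 XOR 110101 = 000011
  pos 9: 111000 XOR 110101 = 001101
Remainder = 01101 (nonzero — an error is detected).

01101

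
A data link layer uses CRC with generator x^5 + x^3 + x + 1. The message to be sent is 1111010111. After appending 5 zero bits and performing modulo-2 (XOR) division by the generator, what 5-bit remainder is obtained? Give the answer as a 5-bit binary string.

Append 5 zeros: 111101011100000. Divide by 101011 (XOR where the leading bit is 1):
  pos 0: 111101 XOR 101011 = 010110
  pos 1: 101100 XOR 101011 = 000111
  pos 4: 111111 XOR 101011 = 010100
  pos 5: 101000 XOR 101011 = 000011
  pos 9: 110000 XOR 101011 = 011011
Remainder (last 5 bits) = 11011. This is the CRC / FCS.

11011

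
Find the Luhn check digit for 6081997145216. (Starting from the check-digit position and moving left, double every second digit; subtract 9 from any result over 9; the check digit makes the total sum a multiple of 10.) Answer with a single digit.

Partial digits right→left: 6 1 2 5 4 1 7 9 9 1 8 0 6
Double every second digit counting from the check-digit position (so the 1st, 3rd, 5th, ... of the partial from the right).
  doubled (with −9 where >9): 3 4 8 5 9 7 3 → sum 39
  kept as-is: 1 5 1 9 1 0 → sum 17
Total = 39 + 17 = 56.
Check digit = (10 − (56 mod 10)) mod 10 = 4.

4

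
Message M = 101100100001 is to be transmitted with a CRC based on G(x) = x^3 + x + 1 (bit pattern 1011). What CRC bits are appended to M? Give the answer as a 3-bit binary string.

001

Append 3 zeros: 101100100001000. Divide by 1011 (XOR where the leading bit is 1):
  pos 0: 1011 XOR 1011 = 0000
  pos 6: 1000 XOR 1011 = 0011
  pos 8: 1101 XOR 1011 = 0110
  pos 9: 1100 XOR 1011 = 0111
  pos 10: 1110 XOR 1011 = 0101
  pos 11: 1010 XOR 1011 = 0001
Remainder (last 3 bits) = 001. This is the CRC / FCS.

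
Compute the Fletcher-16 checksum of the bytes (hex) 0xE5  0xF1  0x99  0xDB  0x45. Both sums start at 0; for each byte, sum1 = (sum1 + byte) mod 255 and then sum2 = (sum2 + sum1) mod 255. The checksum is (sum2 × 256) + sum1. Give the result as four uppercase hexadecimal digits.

Running sums (mod 255):
  after byte 0 (0xE5): sum1=229, sum2=229
  after byte 1 (0xF1): sum1=215, sum2=189
  after byte 2 (0x99): sum1=113, sum2=47
  after byte 3 (0xDB): sum1=77, sum2=124
  after byte 4 (0x45): sum1=146, sum2=15
Checksum = sum2·256 + sum1 = 15·256 + 146 = 3986 = 0x0F92.

0F92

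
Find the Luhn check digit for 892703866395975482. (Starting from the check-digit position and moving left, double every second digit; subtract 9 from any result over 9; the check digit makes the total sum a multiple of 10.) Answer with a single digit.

8

Partial digits right→left: 2 8 4 5 7 9 5 9 3 6 6 8 3 0 7 2 9 8
Double every second digit counting from the check-digit position (so the 1st, 3rd, 5th, ... of the partial from the right).
  doubled (with −9 where >9): 4 8 5 1 6 3 6 5 9 → sum 47
  kept as-is: 8 5 9 9 6 8 0 2 8 → sum 55
Total = 47 + 55 = 102.
Check digit = (10 − (102 mod 10)) mod 10 = 8.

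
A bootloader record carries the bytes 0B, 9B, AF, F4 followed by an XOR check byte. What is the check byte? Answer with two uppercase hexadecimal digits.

XOR the bytes together:
  start with 0x0B
  0x0B ⊕ 0x9B = 0x90
  0x90 ⊕ 0xAF = 0x3F
  0x3F ⊕ 0xF4 = 0xCB

CB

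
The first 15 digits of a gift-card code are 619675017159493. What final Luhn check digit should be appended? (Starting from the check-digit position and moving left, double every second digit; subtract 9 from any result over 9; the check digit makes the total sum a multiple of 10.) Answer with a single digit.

Partial digits right→left: 3 9 4 9 5 1 7 1 0 5 7 6 9 1 6
Double every second digit counting from the check-digit position (so the 1st, 3rd, 5th, ... of the partial from the right).
  doubled (with −9 where >9): 6 8 1 5 0 5 9 3 → sum 37
  kept as-is: 9 9 1 1 5 6 1 → sum 32
Total = 37 + 32 = 69.
Check digit = (10 − (69 mod 10)) mod 10 = 1.

1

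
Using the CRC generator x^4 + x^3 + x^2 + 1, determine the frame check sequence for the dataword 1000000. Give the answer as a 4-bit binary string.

Append 4 zeros: 10000000000. Divide by 11101 (XOR where the leading bit is 1):
  pos 0: 10000 XOR 11101 = 01101
  pos 1: 11010 XOR 11101 = 00111
  pos 3: 11100 XOR 11101 = 00001
Remainder (last 4 bits) = 1000. This is the CRC / FCS.

1000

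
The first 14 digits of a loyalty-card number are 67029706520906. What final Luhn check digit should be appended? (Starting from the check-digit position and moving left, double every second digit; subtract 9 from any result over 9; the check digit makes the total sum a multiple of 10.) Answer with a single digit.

Partial digits right→left: 6 0 9 0 2 5 6 0 7 9 2 0 7 6
Double every second digit counting from the check-digit position (so the 1st, 3rd, 5th, ... of the partial from the right).
  doubled (with −9 where >9): 3 9 4 3 5 4 5 → sum 33
  kept as-is: 0 0 5 0 9 0 6 → sum 20
Total = 33 + 20 = 53.
Check digit = (10 − (53 mod 10)) mod 10 = 7.

7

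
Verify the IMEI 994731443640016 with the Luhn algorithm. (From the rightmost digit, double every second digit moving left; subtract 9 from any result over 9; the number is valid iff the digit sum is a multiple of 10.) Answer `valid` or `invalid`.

From the right, keep odd positions and double even positions (subtract 9 from any doubled value over 9):
  doubled (positions 2,4,...): 2 0 3 8 2 5 9 → sum 29
  kept (positions 1,3,...): 6 0 4 3 4 3 4 9 → sum 33
Total = 62.
62 mod 10 = 2, so the number is invalid.

invalid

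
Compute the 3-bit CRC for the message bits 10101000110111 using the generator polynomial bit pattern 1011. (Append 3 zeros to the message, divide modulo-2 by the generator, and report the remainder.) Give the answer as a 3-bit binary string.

Append 3 zeros: 10101000110111000. Divide by 1011 (XOR where the leading bit is 1):
  pos 0: 1010 XOR 1011 = 0001
  pos 3: 1100 XOR 1011 = 0111
  pos 4: 1110 XOR 1011 = 0101
  pos 5: 1011 XOR 1011 = 0000
  pos 9: 1011 XOR 1011 = 0000
  pos 13: 1000 XOR 1011 = 0011
Remainder (last 3 bits) = 011. This is the CRC / FCS.

011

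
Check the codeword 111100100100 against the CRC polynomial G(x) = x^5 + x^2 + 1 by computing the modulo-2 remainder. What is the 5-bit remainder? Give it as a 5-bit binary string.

00000

Modulo-2 division of 111100100100 by 100101:
  pos 0: 111100 XOR 100101 = 011001
  pos 1: 110011 XOR 100101 = 010110
  pos 2: 101100 XOR 100101 = 001001
  pos 4: 100101 XOR 100101 = 000000
Remainder = 00000 (zero — the frame passes the CRC check).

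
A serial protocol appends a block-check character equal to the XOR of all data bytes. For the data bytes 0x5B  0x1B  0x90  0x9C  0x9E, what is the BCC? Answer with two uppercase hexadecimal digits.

D2

XOR the bytes together:
  start with 0x5B
  0x5B ⊕ 0x1B = 0x40
  0x40 ⊕ 0x90 = 0xD0
  0xD0 ⊕ 0x9C = 0x4C
  0x4C ⊕ 0x9E = 0xD2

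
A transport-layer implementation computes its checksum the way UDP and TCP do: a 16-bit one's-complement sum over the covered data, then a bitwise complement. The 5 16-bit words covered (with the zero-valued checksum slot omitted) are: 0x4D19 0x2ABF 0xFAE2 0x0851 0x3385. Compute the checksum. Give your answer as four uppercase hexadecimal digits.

One's-complement addition (fold any carry out of bit 15 back into bit 0):
  0x4D19 + 0x2ABF = 0x077D8
  0x77D8 + 0xFAE2 = 0x172BA → wrap carry → 0x72BB
  0x72BB + 0x0851 = 0x07B0C
  0x7B0C + 0x3385 = 0x0AE91
One's-complement sum = 0xAE91.
Checksum = ~0xAE91 & 0xFFFF = 0x516E.

516E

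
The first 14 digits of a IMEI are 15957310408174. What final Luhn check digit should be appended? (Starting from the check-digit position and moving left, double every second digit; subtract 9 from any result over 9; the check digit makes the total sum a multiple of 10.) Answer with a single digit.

5

Partial digits right→left: 4 7 1 8 0 4 0 1 3 7 5 9 5 1
Double every second digit counting from the check-digit position (so the 1st, 3rd, 5th, ... of the partial from the right).
  doubled (with −9 where >9): 8 2 0 0 6 1 1 → sum 18
  kept as-is: 7 8 4 1 7 9 1 → sum 37
Total = 18 + 37 = 55.
Check digit = (10 − (55 mod 10)) mod 10 = 5.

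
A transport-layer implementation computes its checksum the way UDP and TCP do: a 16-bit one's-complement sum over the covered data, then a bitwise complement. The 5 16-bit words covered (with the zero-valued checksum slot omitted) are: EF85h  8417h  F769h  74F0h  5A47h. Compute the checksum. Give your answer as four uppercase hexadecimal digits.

C5C0

One's-complement addition (fold any carry out of bit 15 back into bit 0):
  0xEF85 + 0x8417 = 0x1739C → wrap carry → 0x739D
  0x739D + 0xF769 = 0x16B06 → wrap carry → 0x6B07
  0x6B07 + 0x74F0 = 0x0DFF7
  0xDFF7 + 0x5A47 = 0x13A3E → wrap carry → 0x3A3F
One's-complement sum = 0x3A3F.
Checksum = ~0x3A3F & 0xFFFF = 0xC5C0.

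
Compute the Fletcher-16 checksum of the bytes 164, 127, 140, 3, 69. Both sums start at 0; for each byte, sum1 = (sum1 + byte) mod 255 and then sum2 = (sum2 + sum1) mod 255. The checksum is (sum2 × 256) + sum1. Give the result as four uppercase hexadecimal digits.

Running sums (mod 255):
  after byte 0 (164): sum1=164, sum2=164
  after byte 1 (127): sum1=36, sum2=200
  after byte 2 (140): sum1=176, sum2=121
  after byte 3 (3): sum1=179, sum2=45
  after byte 4 (69): sum1=248, sum2=38
Checksum = sum2·256 + sum1 = 38·256 + 248 = 9976 = 0x26F8.

26F8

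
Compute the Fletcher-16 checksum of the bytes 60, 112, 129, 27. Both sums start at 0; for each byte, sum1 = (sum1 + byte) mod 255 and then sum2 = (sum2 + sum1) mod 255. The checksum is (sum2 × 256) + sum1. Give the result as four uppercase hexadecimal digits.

Running sums (mod 255):
  after byte 0 (60): sum1=60, sum2=60
  after byte 1 (112): sum1=172, sum2=232
  after byte 2 (129): sum1=46, sum2=23
  after byte 3 (27): sum1=73, sum2=96
Checksum = sum2·256 + sum1 = 96·256 + 73 = 24649 = 0x6049.

6049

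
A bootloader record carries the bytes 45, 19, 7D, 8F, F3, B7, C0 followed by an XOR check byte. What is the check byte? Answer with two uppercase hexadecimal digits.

2A

XOR the bytes together:
  start with 0x45
  0x45 ⊕ 0x19 = 0x5C
  0x5C ⊕ 0x7D = 0x21
  0x21 ⊕ 0x8F = 0xAE
  0xAE ⊕ 0xF3 = 0x5D
  0x5D ⊕ 0xB7 = 0xEA
  0xEA ⊕ 0xC0 = 0x2A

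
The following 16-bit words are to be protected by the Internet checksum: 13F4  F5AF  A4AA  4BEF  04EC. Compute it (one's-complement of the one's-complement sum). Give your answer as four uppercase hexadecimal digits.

00D6

One's-complement addition (fold any carry out of bit 15 back into bit 0):
  0x13F4 + 0xF5AF = 0x109A3 → wrap carry → 0x09A4
  0x09A4 + 0xA4AA = 0x0AE4E
  0xAE4E + 0x4BEF = 0x0FA3D
  0xFA3D + 0x04EC = 0x0FF29
One's-complement sum = 0xFF29.
Checksum = ~0xFF29 & 0xFFFF = 0x00D6.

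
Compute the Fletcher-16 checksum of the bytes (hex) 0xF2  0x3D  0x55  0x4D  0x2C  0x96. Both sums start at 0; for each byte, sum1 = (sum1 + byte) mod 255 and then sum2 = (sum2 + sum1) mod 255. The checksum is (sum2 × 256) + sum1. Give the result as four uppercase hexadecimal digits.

1095

Running sums (mod 255):
  after byte 0 (0xF2): sum1=242, sum2=242
  after byte 1 (0x3D): sum1=48, sum2=35
  after byte 2 (0x55): sum1=133, sum2=168
  after byte 3 (0x4D): sum1=210, sum2=123
  after byte 4 (0x2C): sum1=254, sum2=122
  after byte 5 (0x96): sum1=149, sum2=16
Checksum = sum2·256 + sum1 = 16·256 + 149 = 4245 = 0x1095.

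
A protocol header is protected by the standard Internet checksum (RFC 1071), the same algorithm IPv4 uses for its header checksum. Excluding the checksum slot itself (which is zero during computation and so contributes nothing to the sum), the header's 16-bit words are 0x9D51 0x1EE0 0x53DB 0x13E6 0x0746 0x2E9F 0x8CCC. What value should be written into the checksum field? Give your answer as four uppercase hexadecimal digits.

One's-complement addition (fold any carry out of bit 15 back into bit 0):
  0x9D51 + 0x1EE0 = 0x0BC31
  0xBC31 + 0x53DB = 0x1100C → wrap carry → 0x100D
  0x100D + 0x13E6 = 0x023F3
  0x23F3 + 0x0746 = 0x02B39
  0x2B39 + 0x2E9F = 0x059D8
  0x59D8 + 0x8CCC = 0x0E6A4
One's-complement sum = 0xE6A4.
Checksum = ~0xE6A4 & 0xFFFF = 0x195B.

195B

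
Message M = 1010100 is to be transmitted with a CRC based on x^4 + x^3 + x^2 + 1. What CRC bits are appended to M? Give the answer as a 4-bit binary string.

Append 4 zeros: 10101000000. Divide by 11101 (XOR where the leading bit is 1):
  pos 0: 10101 XOR 11101 = 01000
  pos 1: 10000 XOR 11101 = 01101
  pos 2: 11010 XOR 11101 = 00111
  pos 4: 11100 XOR 11101 = 00001
Remainder (last 4 bits) = 0100. This is the CRC / FCS.

0100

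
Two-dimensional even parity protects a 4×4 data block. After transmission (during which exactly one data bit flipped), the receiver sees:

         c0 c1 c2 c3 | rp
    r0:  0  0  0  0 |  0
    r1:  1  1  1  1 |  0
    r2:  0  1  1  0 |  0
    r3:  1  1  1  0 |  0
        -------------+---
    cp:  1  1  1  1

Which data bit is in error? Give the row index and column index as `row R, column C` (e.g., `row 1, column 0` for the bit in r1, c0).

Recompute each row's even parity and compare to rp:
  r0: data parity 0, sent rp 0 → ok
  r1: data parity 0, sent rp 0 → ok
  r2: data parity 0, sent rp 0 → ok
  r3: data parity 1, sent rp 0 → mismatch
Recompute each column's even parity and compare to cp:
  c0: data parity 0, sent cp 1 → mismatch
  c1: data parity 1, sent cp 1 → ok
  c2: data parity 1, sent cp 1 → ok
  c3: data parity 1, sent cp 1 → ok
Exactly one row (r3) and one column (c0) fail → the flipped bit is at their intersection.

row 3, column 0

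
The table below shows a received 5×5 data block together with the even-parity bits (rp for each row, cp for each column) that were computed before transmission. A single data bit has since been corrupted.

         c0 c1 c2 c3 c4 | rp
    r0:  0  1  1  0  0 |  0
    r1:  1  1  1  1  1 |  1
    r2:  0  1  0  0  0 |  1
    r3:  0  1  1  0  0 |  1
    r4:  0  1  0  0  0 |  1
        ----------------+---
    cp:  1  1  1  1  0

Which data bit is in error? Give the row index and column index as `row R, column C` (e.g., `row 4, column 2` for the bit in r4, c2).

row 3, column 4

Recompute each row's even parity and compare to rp:
  r0: data parity 0, sent rp 0 → ok
  r1: data parity 1, sent rp 1 → ok
  r2: data parity 1, sent rp 1 → ok
  r3: data parity 0, sent rp 1 → mismatch
  r4: data parity 1, sent rp 1 → ok
Recompute each column's even parity and compare to cp:
  c0: data parity 1, sent cp 1 → ok
  c1: data parity 1, sent cp 1 → ok
  c2: data parity 1, sent cp 1 → ok
  c3: data parity 1, sent cp 1 → ok
  c4: data parity 1, sent cp 0 → mismatch
Exactly one row (r3) and one column (c4) fail → the flipped bit is at their intersection.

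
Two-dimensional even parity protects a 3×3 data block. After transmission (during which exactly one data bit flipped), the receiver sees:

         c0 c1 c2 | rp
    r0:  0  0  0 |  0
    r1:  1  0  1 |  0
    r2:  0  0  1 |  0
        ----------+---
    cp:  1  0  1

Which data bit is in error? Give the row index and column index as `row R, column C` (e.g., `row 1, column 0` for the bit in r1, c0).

row 2, column 2

Recompute each row's even parity and compare to rp:
  r0: data parity 0, sent rp 0 → ok
  r1: data parity 0, sent rp 0 → ok
  r2: data parity 1, sent rp 0 → mismatch
Recompute each column's even parity and compare to cp:
  c0: data parity 1, sent cp 1 → ok
  c1: data parity 0, sent cp 0 → ok
  c2: data parity 0, sent cp 1 → mismatch
Exactly one row (r2) and one column (c2) fail → the flipped bit is at their intersection.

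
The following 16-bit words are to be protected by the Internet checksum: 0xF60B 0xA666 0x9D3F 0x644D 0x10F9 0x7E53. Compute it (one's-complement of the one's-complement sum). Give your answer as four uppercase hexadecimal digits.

D2B3

One's-complement addition (fold any carry out of bit 15 back into bit 0):
  0xF60B + 0xA666 = 0x19C71 → wrap carry → 0x9C72
  0x9C72 + 0x9D3F = 0x139B1 → wrap carry → 0x39B2
  0x39B2 + 0x644D = 0x09DFF
  0x9DFF + 0x10F9 = 0x0AEF8
  0xAEF8 + 0x7E53 = 0x12D4B → wrap carry → 0x2D4C
One's-complement sum = 0x2D4C.
Checksum = ~0x2D4C & 0xFFFF = 0xD2B3.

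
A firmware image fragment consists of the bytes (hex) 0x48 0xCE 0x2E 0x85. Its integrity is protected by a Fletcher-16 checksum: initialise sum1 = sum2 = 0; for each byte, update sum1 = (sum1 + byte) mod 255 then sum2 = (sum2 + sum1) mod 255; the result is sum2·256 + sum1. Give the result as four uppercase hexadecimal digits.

6FCA

Running sums (mod 255):
  after byte 0 (0x48): sum1=72, sum2=72
  after byte 1 (0xCE): sum1=23, sum2=95
  after byte 2 (0x2E): sum1=69, sum2=164
  after byte 3 (0x85): sum1=202, sum2=111
Checksum = sum2·256 + sum1 = 111·256 + 202 = 28618 = 0x6FCA.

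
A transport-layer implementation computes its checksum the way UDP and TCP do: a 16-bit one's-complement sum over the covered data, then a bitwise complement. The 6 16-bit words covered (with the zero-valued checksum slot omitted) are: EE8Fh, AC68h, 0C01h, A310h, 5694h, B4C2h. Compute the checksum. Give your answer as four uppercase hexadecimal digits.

One's-complement addition (fold any carry out of bit 15 back into bit 0):
  0xEE8F + 0xAC68 = 0x19AF7 → wrap carry → 0x9AF8
  0x9AF8 + 0x0C01 = 0x0A6F9
  0xA6F9 + 0xA310 = 0x14A09 → wrap carry → 0x4A0A
  0x4A0A + 0x5694 = 0x0A09E
  0xA09E + 0xB4C2 = 0x15560 → wrap carry → 0x5561
One's-complement sum = 0x5561.
Checksum = ~0x5561 & 0xFFFF = 0xAA9E.

AA9E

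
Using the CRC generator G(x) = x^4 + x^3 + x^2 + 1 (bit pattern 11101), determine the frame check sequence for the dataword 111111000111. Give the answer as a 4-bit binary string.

1011

Append 4 zeros: 1111110001110000. Divide by 11101 (XOR where the leading bit is 1):
  pos 0: 11111 XOR 11101 = 00010
  pos 3: 10100 XOR 11101 = 01001
  pos 4: 10010 XOR 11101 = 01111
  pos 5: 11111 XOR 11101 = 00010
  pos 8: 10110 XOR 11101 = 01011
  pos 9: 10110 XOR 11101 = 01011
  pos 10: 10110 XOR 11101 = 01011
  pos 11: 10110 XOR 11101 = 01011
Remainder (last 4 bits) = 1011. This is the CRC / FCS.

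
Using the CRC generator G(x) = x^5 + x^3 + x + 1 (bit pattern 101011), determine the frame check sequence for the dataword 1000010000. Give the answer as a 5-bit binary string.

01001

Append 5 zeros: 100001000000000. Divide by 101011 (XOR where the leading bit is 1):
  pos 0: 100001 XOR 101011 = 001010
  pos 2: 101000 XOR 101011 = 000011
  pos 6: 110000 XOR 101011 = 011011
  pos 7: 110110 XOR 101011 = 011101
  pos 8: 111010 XOR 101011 = 010001
  pos 9: 100010 XOR 101011 = 001001
Remainder (last 5 bits) = 01001. This is the CRC / FCS.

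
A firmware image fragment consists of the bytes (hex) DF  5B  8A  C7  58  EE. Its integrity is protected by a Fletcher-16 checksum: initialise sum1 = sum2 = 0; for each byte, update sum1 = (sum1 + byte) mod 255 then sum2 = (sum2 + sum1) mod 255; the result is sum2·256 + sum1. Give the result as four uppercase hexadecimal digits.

29D4

Running sums (mod 255):
  after byte 0 (DF): sum1=223, sum2=223
  after byte 1 (5B): sum1=59, sum2=27
  after byte 2 (8A): sum1=197, sum2=224
  after byte 3 (C7): sum1=141, sum2=110
  after byte 4 (58): sum1=229, sum2=84
  after byte 5 (EE): sum1=212, sum2=41
Checksum = sum2·256 + sum1 = 41·256 + 212 = 10708 = 0x29D4.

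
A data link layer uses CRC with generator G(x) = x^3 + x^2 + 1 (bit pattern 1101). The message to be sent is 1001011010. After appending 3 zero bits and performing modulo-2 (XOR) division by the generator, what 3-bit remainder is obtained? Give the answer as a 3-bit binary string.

Append 3 zeros: 1001011010000. Divide by 1101 (XOR where the leading bit is 1):
  pos 0: 1001 XOR 1101 = 0100
  pos 1: 1000 XOR 1101 = 0101
  pos 2: 1011 XOR 1101 = 0110
  pos 3: 1101 XOR 1101 = 0000
  pos 8: 1000 XOR 1101 = 0101
  pos 9: 1010 XOR 1101 = 0111
Remainder (last 3 bits) = 111. This is the CRC / FCS.

111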